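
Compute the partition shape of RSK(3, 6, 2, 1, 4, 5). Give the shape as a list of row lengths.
RSK row insertion gives P = [[1, 4, 5], [2, 6], [3]], which has shape [3, 2, 1].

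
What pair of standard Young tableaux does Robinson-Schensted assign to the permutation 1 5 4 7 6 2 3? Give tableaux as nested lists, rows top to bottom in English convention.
Insert each entry of the permutation into P by Schensted row insertion, recording in Q the position of each new cell.

Insert 1: appended to row 1. P = [[1]], Q = [[1]].
Insert 5: appended to row 1. P = [[1, 5]], Q = [[1, 2]].
Insert 4: 4 bumps 5 from row 1; 5 starts row 2. P = [[1, 4], [5]], Q = [[1, 2], [3]].
Insert 7: appended to row 1. P = [[1, 4, 7], [5]], Q = [[1, 2, 4], [3]].
Insert 6: 6 bumps 7 from row 1; 7 appends to row 2. P = [[1, 4, 6], [5, 7]], Q = [[1, 2, 4], [3, 5]].
Insert 2: 2 bumps 4 from row 1; 4 bumps 5 from row 2; 5 starts row 3. P = [[1, 2, 6], [4, 7], [5]], Q = [[1, 2, 4], [3, 5], [6]].
Insert 3: 3 bumps 6 from row 1; 6 bumps 7 from row 2; 7 appends to row 3. P = [[1, 2, 3], [4, 6], [5, 7]], Q = [[1, 2, 4], [3, 5], [6, 7]].

So P = [[1, 2, 3], [4, 6], [5, 7]], Q = [[1, 2, 4], [3, 5], [6, 7]].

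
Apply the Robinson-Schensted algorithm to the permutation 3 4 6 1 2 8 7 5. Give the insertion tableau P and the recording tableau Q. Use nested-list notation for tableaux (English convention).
P = [[1, 2, 5, 7], [3, 4, 6], [8]], Q = [[1, 2, 3, 6], [4, 5, 7], [8]]

Insert each entry of the permutation into P by Schensted row insertion, recording in Q the position of each new cell.

Insert 3: appended to row 1. P = [[3]].
Insert 4: appended to row 1. P = [[3, 4]].
Insert 6: appended to row 1. P = [[3, 4, 6]].
Insert 1: 1 bumps 3 from row 1; 3 starts row 2. P = [[1, 4, 6], [3]].
Insert 2: 2 bumps 4 from row 1; 4 appends to row 2. P = [[1, 2, 6], [3, 4]].
Insert 8: appended to row 1. P = [[1, 2, 6, 8], [3, 4]].
Insert 7: 7 bumps 8 from row 1; 8 appends to row 2. P = [[1, 2, 6, 7], [3, 4, 8]].
Insert 5: 5 bumps 6 from row 1; 6 bumps 8 from row 2; 8 starts row 3. P = [[1, 2, 5, 7], [3, 4, 6], [8]].

So P = [[1, 2, 5, 7], [3, 4, 6], [8]], Q = [[1, 2, 3, 6], [4, 5, 7], [8]].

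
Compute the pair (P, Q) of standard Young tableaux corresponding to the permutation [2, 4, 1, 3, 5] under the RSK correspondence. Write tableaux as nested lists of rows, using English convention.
P = [[1, 3, 5], [2, 4]], Q = [[1, 2, 5], [3, 4]]

Insert each entry of the permutation into P by Schensted row insertion, recording in Q the position of each new cell.

Insert 2: appended to row 1. P = [[2]].
Insert 4: appended to row 1. P = [[2, 4]].
Insert 1: 1 bumps 2 from row 1; 2 starts row 2. P = [[1, 4], [2]].
Insert 3: 3 bumps 4 from row 1; 4 appends to row 2. P = [[1, 3], [2, 4]].
Insert 5: appended to row 1. P = [[1, 3, 5], [2, 4]].

So P = [[1, 3, 5], [2, 4]], Q = [[1, 2, 5], [3, 4]].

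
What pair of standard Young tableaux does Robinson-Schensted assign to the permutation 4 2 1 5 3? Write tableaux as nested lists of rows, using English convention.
P = [[1, 3], [2, 5], [4]], Q = [[1, 4], [2, 5], [3]]

Insert each entry of the permutation into P by Schensted row insertion, recording in Q the position of each new cell.

After inserting 4: P = [[4]].
After inserting 2: P = [[2], [4]].
After inserting 1: P = [[1], [2], [4]].
After inserting 5: P = [[1, 5], [2], [4]].
After inserting 3: P = [[1, 3], [2, 5], [4]].

So P = [[1, 3], [2, 5], [4]], Q = [[1, 4], [2, 5], [3]].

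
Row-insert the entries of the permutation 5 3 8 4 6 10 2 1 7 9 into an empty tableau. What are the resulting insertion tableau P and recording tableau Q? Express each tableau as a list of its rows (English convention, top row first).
P = [[1, 4, 6, 7, 9], [2, 8, 10], [3], [5]], Q = [[1, 3, 5, 6, 10], [2, 4, 9], [7], [8]]

Insert each entry of the permutation into P by Schensted row insertion, recording in Q the position of each new cell.

Insert 5: appended to row 1. P = [[5]].
Insert 3: 3 bumps 5 from row 1; 5 starts row 2. P = [[3], [5]].
Insert 8: appended to row 1. P = [[3, 8], [5]].
Insert 4: 4 bumps 8 from row 1; 8 appends to row 2. P = [[3, 4], [5, 8]].
Insert 6: appended to row 1. P = [[3, 4, 6], [5, 8]].
Insert 10: appended to row 1. P = [[3, 4, 6, 10], [5, 8]].
Insert 2: 2 bumps 3 from row 1; 3 bumps 5 from row 2; 5 starts row 3. P = [[2, 4, 6, 10], [3, 8], [5]].
Insert 1: 1 bumps 2 from row 1; 2 bumps 3 from row 2; 3 bumps 5 from row 3; 5 starts row 4. P = [[1, 4, 6, 10], [2, 8], [3], [5]].
Insert 7: 7 bumps 10 from row 1; 10 appends to row 2. P = [[1, 4, 6, 7], [2, 8, 10], [3], [5]].
Insert 9: appended to row 1. P = [[1, 4, 6, 7, 9], [2, 8, 10], [3], [5]].

So P = [[1, 4, 6, 7, 9], [2, 8, 10], [3], [5]], Q = [[1, 3, 5, 6, 10], [2, 4, 9], [7], [8]].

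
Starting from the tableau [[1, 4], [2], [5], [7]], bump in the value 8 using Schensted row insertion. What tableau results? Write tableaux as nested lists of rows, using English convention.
[[1, 4, 8], [2], [5], [7]]

8 is larger than every entry of row 1, so it is appended to row 1. The new tableau is [[1, 4, 8], [2], [5], [7]].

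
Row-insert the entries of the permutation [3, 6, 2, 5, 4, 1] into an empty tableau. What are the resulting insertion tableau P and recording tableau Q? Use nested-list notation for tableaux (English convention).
Insert each entry of the permutation into P by Schensted row insertion, recording in Q the position of each new cell.

Insert 3: appended to row 1. P = [[3]].
Insert 6: appended to row 1. P = [[3, 6]].
Insert 2: 2 bumps 3 from row 1; 3 starts row 2. P = [[2, 6], [3]].
Insert 5: 5 bumps 6 from row 1; 6 appends to row 2. P = [[2, 5], [3, 6]].
Insert 4: 4 bumps 5 from row 1; 5 bumps 6 from row 2; 6 starts row 3. P = [[2, 4], [3, 5], [6]].
Insert 1: 1 bumps 2 from row 1; 2 bumps 3 from row 2; 3 bumps 6 from row 3; 6 starts row 4. P = [[1, 4], [2, 5], [3], [6]].

So P = [[1, 4], [2, 5], [3], [6]], Q = [[1, 2], [3, 4], [5], [6]].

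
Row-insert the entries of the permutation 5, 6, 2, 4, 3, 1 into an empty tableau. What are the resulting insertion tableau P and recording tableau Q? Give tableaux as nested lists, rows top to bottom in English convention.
Insert each entry of the permutation into P by Schensted row insertion, recording in Q the position of each new cell.

Insert 5: appended to row 1. P = [[5]], Q = [[1]].
Insert 6: appended to row 1. P = [[5, 6]], Q = [[1, 2]].
Insert 2: 2 bumps 5 from row 1; 5 starts row 2. P = [[2, 6], [5]], Q = [[1, 2], [3]].
Insert 4: 4 bumps 6 from row 1; 6 appends to row 2. P = [[2, 4], [5, 6]], Q = [[1, 2], [3, 4]].
Insert 3: 3 bumps 4 from row 1; 4 bumps 5 from row 2; 5 starts row 3. P = [[2, 3], [4, 6], [5]], Q = [[1, 2], [3, 4], [5]].
Insert 1: 1 bumps 2 from row 1; 2 bumps 4 from row 2; 4 bumps 5 from row 3; 5 starts row 4. P = [[1, 3], [2, 6], [4], [5]], Q = [[1, 2], [3, 4], [5], [6]].

So P = [[1, 3], [2, 6], [4], [5]], Q = [[1, 2], [3, 4], [5], [6]].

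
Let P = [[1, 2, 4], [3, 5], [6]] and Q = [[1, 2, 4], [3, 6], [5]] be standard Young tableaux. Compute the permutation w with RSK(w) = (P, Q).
Reverse the RSK construction: for i from n down to 1, find the cell of Q containing i, remove the entry at that cell from P, and reverse-bump it up through P; the value ejected from row 1 is w(i).

Step i=6: Q has 6 at row 2, column 2; remove 5 from row 2 of P and reverse-bump: 5 enters row 1 and ejects 4. So w(6) = 4. P is now [[1, 2, 5], [3], [6]].
Step i=5: Q has 5 at row 3, column 1; remove 6 from row 3 of P and reverse-bump: 6 enters row 2 and ejects 3; 3 enters row 1 and ejects 2. So w(5) = 2. P is now [[1, 3, 5], [6]].
Step i=4: Q has 4 at row 1, column 3; remove that cell from P, ejecting 5. So w(4) = 5. P is now [[1, 3], [6]].
Step i=3: Q has 3 at row 2, column 1; remove 6 from row 2 of P and reverse-bump: 6 enters row 1 and ejects 3. So w(3) = 3. P is now [[1, 6]].
Step i=2: Q has 2 at row 1, column 2; remove that cell from P, ejecting 6. So w(2) = 6. P is now [[1]].
Step i=1: Q has 1 at row 1, column 1; remove that cell from P, ejecting 1. So w(1) = 1. P is now [].

So w = 1 6 3 5 2 4.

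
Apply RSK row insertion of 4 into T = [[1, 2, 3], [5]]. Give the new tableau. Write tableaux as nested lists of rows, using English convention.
4 is larger than every entry of row 1, so it is appended to row 1. The new tableau is [[1, 2, 3, 4], [5]].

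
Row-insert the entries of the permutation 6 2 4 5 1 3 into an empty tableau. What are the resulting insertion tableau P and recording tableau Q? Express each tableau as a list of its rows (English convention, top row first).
Insert each entry of the permutation into P by Schensted row insertion, recording in Q the position of each new cell.

Insert 6: appended to row 1. P = [[6]].
Insert 2: 2 bumps 6 from row 1; 6 starts row 2. P = [[2], [6]].
Insert 4: appended to row 1. P = [[2, 4], [6]].
Insert 5: appended to row 1. P = [[2, 4, 5], [6]].
Insert 1: 1 bumps 2 from row 1; 2 bumps 6 from row 2; 6 starts row 3. P = [[1, 4, 5], [2], [6]].
Insert 3: 3 bumps 4 from row 1; 4 appends to row 2. P = [[1, 3, 5], [2, 4], [6]].

So P = [[1, 3, 5], [2, 4], [6]], Q = [[1, 3, 4], [2, 6], [5]].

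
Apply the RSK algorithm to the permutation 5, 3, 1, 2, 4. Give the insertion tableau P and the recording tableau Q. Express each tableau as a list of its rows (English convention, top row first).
P = [[1, 2, 4], [3], [5]], Q = [[1, 4, 5], [2], [3]]

Insert each entry of the permutation into P by Schensted row insertion, recording in Q the position of each new cell.

After inserting 5: P = [[5]].
After inserting 3: P = [[3], [5]].
After inserting 1: P = [[1], [3], [5]].
After inserting 2: P = [[1, 2], [3], [5]].
After inserting 4: P = [[1, 2, 4], [3], [5]].

So P = [[1, 2, 4], [3], [5]], Q = [[1, 4, 5], [2], [3]].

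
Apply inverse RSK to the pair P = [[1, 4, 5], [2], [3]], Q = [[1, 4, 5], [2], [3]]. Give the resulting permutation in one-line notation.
3 2 1 4 5

Reverse the RSK construction: for i from n down to 1, find the cell of Q containing i, remove the entry at that cell from P, and reverse-bump it up through P; the value ejected from row 1 is w(i).

Step i=5: Q has 5 at row 1, column 3; remove that cell from P, ejecting 5. So w(5) = 5. P is now [[1, 4], [2], [3]].
Step i=4: Q has 4 at row 1, column 2; remove that cell from P, ejecting 4. So w(4) = 4. P is now [[1], [2], [3]].
Step i=3: Q has 3 at row 3, column 1; remove 3 from row 3 of P and reverse-bump: 3 enters row 2 and ejects 2; 2 enters row 1 and ejects 1. So w(3) = 1. P is now [[2], [3]].
Step i=2: Q has 2 at row 2, column 1; remove 3 from row 2 of P and reverse-bump: 3 enters row 1 and ejects 2. So w(2) = 2. P is now [[3]].
Step i=1: Q has 1 at row 1, column 1; remove that cell from P, ejecting 3. So w(1) = 3. P is now [].

So w = 3 2 1 4 5.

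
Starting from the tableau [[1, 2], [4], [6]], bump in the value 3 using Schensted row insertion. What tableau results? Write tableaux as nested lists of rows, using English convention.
[[1, 2, 3], [4], [6]]

3 is larger than every entry of row 1, so it is appended to row 1. The new tableau is [[1, 2, 3], [4], [6]].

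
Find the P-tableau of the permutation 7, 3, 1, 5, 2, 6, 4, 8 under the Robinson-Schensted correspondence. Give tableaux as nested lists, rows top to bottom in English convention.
Insert 7: appended to row 1. P = [[7]].
Insert 3: 3 bumps 7 from row 1; 7 starts row 2. P = [[3], [7]].
Insert 1: 1 bumps 3 from row 1; 3 bumps 7 from row 2; 7 starts row 3. P = [[1], [3], [7]].
Insert 5: appended to row 1. P = [[1, 5], [3], [7]].
Insert 2: 2 bumps 5 from row 1; 5 appends to row 2. P = [[1, 2], [3, 5], [7]].
Insert 6: appended to row 1. P = [[1, 2, 6], [3, 5], [7]].
Insert 4: 4 bumps 6 from row 1; 6 appends to row 2. P = [[1, 2, 4], [3, 5, 6], [7]].
Insert 8: appended to row 1. P = [[1, 2, 4, 8], [3, 5, 6], [7]].

So P = [[1, 2, 4, 8], [3, 5, 6], [7]].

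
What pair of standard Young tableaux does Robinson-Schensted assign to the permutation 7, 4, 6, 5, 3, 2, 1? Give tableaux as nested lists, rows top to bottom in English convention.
Insert each entry of the permutation into P by Schensted row insertion, recording in Q the position of each new cell.

Insert 7: appended to row 1. P = [[7]], Q = [[1]].
Insert 4: 4 bumps 7 from row 1; 7 starts row 2. P = [[4], [7]], Q = [[1], [2]].
Insert 6: appended to row 1. P = [[4, 6], [7]], Q = [[1, 3], [2]].
Insert 5: 5 bumps 6 from row 1; 6 bumps 7 from row 2; 7 starts row 3. P = [[4, 5], [6], [7]], Q = [[1, 3], [2], [4]].
Insert 3: 3 bumps 4 from row 1; 4 bumps 6 from row 2; 6 bumps 7 from row 3; 7 starts row 4. P = [[3, 5], [4], [6], [7]], Q = [[1, 3], [2], [4], [5]].
Insert 2: 2 bumps 3 from row 1; 3 bumps 4 from row 2; 4 bumps 6 from row 3; 6 bumps 7 from row 4; 7 starts row 5. P = [[2, 5], [3], [4], [6], [7]], Q = [[1, 3], [2], [4], [5], [6]].
Insert 1: 1 bumps 2 from row 1; 2 bumps 3 from row 2; 3 bumps 4 from row 3; 4 bumps 6 from row 4; 6 bumps 7 from row 5; 7 starts row 6. P = [[1, 5], [2], [3], [4], [6], [7]], Q = [[1, 3], [2], [4], [5], [6], [7]].

So P = [[1, 5], [2], [3], [4], [6], [7]], Q = [[1, 3], [2], [4], [5], [6], [7]].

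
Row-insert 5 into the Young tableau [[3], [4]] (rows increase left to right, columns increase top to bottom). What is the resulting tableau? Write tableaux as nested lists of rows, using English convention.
5 is larger than every entry of row 1, so it is appended to row 1. The new tableau is [[3, 5], [4]].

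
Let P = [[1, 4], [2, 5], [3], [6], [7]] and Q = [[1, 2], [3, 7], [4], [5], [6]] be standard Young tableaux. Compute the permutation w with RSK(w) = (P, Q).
Reverse RSK: for i = n, n-1, ..., 1, locate i in Q, remove the corresponding corner cell from P, and reverse-bump its entry up through P; the value ejected from row 1 is w(i).

So w = 3 7 6 5 2 1 4.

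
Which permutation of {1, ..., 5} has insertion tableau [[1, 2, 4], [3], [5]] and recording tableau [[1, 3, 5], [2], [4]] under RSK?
Reverse the RSK construction: for i from n down to 1, find the cell of Q containing i, remove the entry at that cell from P, and reverse-bump it up through P; the value ejected from row 1 is w(i).

Step i=5: Q has 5 at row 1, column 3; remove that cell from P, ejecting 4. So w(5) = 4. P is now [[1, 2], [3], [5]].
Step i=4: Q has 4 at row 3, column 1; remove 5 from row 3 of P and reverse-bump: 5 enters row 2 and ejects 3; 3 enters row 1 and ejects 2. So w(4) = 2. P is now [[1, 3], [5]].
Step i=3: Q has 3 at row 1, column 2; remove that cell from P, ejecting 3. So w(3) = 3. P is now [[1], [5]].
Step i=2: Q has 2 at row 2, column 1; remove 5 from row 2 of P and reverse-bump: 5 enters row 1 and ejects 1. So w(2) = 1. P is now [[5]].
Step i=1: Q has 1 at row 1, column 1; remove that cell from P, ejecting 5. So w(1) = 5. P is now [].

So w = 5 1 3 2 4.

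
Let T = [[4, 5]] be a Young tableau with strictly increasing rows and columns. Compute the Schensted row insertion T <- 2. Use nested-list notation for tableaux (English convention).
In row 1, 2 replaces 4 (the leftmost entry greater than 2); 4 is bumped to row 2. 4 starts a new row 2. The new tableau is [[2, 5], [4]].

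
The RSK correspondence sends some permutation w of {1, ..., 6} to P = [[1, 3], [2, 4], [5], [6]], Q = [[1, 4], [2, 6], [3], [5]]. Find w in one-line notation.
6 5 2 4 1 3

Reverse the RSK construction: for i from n down to 1, find the cell of Q containing i, remove the entry at that cell from P, and reverse-bump it up through P; the value ejected from row 1 is w(i).

Step i=6: Q has 6 at row 2, column 2; remove 4 from row 2 of P and reverse-bump: 4 enters row 1 and ejects 3. So w(6) = 3. P is now [[1, 4], [2], [5], [6]].
Step i=5: Q has 5 at row 4, column 1; remove 6 from row 4 of P and reverse-bump: 6 enters row 3 and ejects 5; 5 enters row 2 and ejects 2; 2 enters row 1 and ejects 1. So w(5) = 1. P is now [[2, 4], [5], [6]].
Step i=4: Q has 4 at row 1, column 2; remove that cell from P, ejecting 4. So w(4) = 4. P is now [[2], [5], [6]].
Step i=3: Q has 3 at row 3, column 1; remove 6 from row 3 of P and reverse-bump: 6 enters row 2 and ejects 5; 5 enters row 1 and ejects 2. So w(3) = 2. P is now [[5], [6]].
Step i=2: Q has 2 at row 2, column 1; remove 6 from row 2 of P and reverse-bump: 6 enters row 1 and ejects 5. So w(2) = 5. P is now [[6]].
Step i=1: Q has 1 at row 1, column 1; remove that cell from P, ejecting 6. So w(1) = 6. P is now [].

So w = 6 5 2 4 1 3.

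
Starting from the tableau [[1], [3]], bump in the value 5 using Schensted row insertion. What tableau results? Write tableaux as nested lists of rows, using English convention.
5 is larger than every entry of row 1, so it is appended to row 1. The new tableau is [[1, 5], [3]].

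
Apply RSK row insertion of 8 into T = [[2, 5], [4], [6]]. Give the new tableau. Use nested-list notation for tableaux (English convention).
8 is larger than every entry of row 1, so it is appended to row 1. The new tableau is [[2, 5, 8], [4], [6]].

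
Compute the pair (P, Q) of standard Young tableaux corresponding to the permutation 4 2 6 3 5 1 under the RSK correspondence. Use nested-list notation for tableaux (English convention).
P = [[1, 3, 5], [2, 6], [4]], Q = [[1, 3, 5], [2, 4], [6]]

Insert each entry of the permutation into P by Schensted row insertion, recording in Q the position of each new cell.

Insert 4: appended to row 1. P = [[4]], Q = [[1]].
Insert 2: 2 bumps 4 from row 1; 4 starts row 2. P = [[2], [4]], Q = [[1], [2]].
Insert 6: appended to row 1. P = [[2, 6], [4]], Q = [[1, 3], [2]].
Insert 3: 3 bumps 6 from row 1; 6 appends to row 2. P = [[2, 3], [4, 6]], Q = [[1, 3], [2, 4]].
Insert 5: appended to row 1. P = [[2, 3, 5], [4, 6]], Q = [[1, 3, 5], [2, 4]].
Insert 1: 1 bumps 2 from row 1; 2 bumps 4 from row 2; 4 starts row 3. P = [[1, 3, 5], [2, 6], [4]], Q = [[1, 3, 5], [2, 4], [6]].

So P = [[1, 3, 5], [2, 6], [4]], Q = [[1, 3, 5], [2, 4], [6]].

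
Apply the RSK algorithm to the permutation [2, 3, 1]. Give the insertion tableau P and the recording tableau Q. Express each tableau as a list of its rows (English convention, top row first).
P = [[1, 3], [2]], Q = [[1, 2], [3]]

Insert each entry of the permutation into P by Schensted row insertion, recording in Q the position of each new cell.

Insert 2: appended to row 1. P = [[2]].
Insert 3: appended to row 1. P = [[2, 3]].
Insert 1: 1 bumps 2 from row 1; 2 starts row 2. P = [[1, 3], [2]].

So P = [[1, 3], [2]], Q = [[1, 2], [3]].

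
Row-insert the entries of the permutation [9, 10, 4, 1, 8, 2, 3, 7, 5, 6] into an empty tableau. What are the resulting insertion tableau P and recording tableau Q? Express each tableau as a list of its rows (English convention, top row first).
Insert each entry of the permutation into P by Schensted row insertion, recording in Q the position of each new cell.

Insert 9: appended to row 1. P = [[9]], Q = [[1]].
Insert 10: appended to row 1. P = [[9, 10]], Q = [[1, 2]].
Insert 4: 4 bumps 9 from row 1; 9 starts row 2. P = [[4, 10], [9]], Q = [[1, 2], [3]].
Insert 1: 1 bumps 4 from row 1; 4 bumps 9 from row 2; 9 starts row 3. P = [[1, 10], [4], [9]], Q = [[1, 2], [3], [4]].
Insert 8: 8 bumps 10 from row 1; 10 appends to row 2. P = [[1, 8], [4, 10], [9]], Q = [[1, 2], [3, 5], [4]].
Insert 2: 2 bumps 8 from row 1; 8 bumps 10 from row 2; 10 appends to row 3. P = [[1, 2], [4, 8], [9, 10]], Q = [[1, 2], [3, 5], [4, 6]].
Insert 3: appended to row 1. P = [[1, 2, 3], [4, 8], [9, 10]], Q = [[1, 2, 7], [3, 5], [4, 6]].
Insert 7: appended to row 1. P = [[1, 2, 3, 7], [4, 8], [9, 10]], Q = [[1, 2, 7, 8], [3, 5], [4, 6]].
Insert 5: 5 bumps 7 from row 1; 7 bumps 8 from row 2; 8 bumps 9 from row 3; 9 starts row 4. P = [[1, 2, 3, 5], [4, 7], [8, 10], [9]], Q = [[1, 2, 7, 8], [3, 5], [4, 6], [9]].
Insert 6: appended to row 1. P = [[1, 2, 3, 5, 6], [4, 7], [8, 10], [9]], Q = [[1, 2, 7, 8, 10], [3, 5], [4, 6], [9]].

So P = [[1, 2, 3, 5, 6], [4, 7], [8, 10], [9]], Q = [[1, 2, 7, 8, 10], [3, 5], [4, 6], [9]].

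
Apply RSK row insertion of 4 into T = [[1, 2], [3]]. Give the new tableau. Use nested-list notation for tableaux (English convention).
[[1, 2, 4], [3]]

4 is larger than every entry of row 1, so it is appended to row 1. The new tableau is [[1, 2, 4], [3]].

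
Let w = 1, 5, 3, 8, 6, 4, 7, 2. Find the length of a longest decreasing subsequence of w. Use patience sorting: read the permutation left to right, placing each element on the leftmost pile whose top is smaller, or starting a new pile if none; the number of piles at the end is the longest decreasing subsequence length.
1: new pile. tops = [1]
5: onto pile 1 (replacing 1). tops = [5]
3: new pile. tops = [5, 3]
8: onto pile 1 (replacing 5). tops = [8, 3]
6: onto pile 2 (replacing 3). tops = [8, 6]
4: new pile. tops = [8, 6, 4]
7: onto pile 2 (replacing 6). tops = [8, 7, 4]
2: new pile. tops = [8, 7, 4, 2]

4 piles, so the longest decreasing subsequence has length 4.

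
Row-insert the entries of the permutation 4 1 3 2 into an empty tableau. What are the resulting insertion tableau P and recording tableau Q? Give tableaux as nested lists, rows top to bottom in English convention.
Insert each entry of the permutation into P by Schensted row insertion, recording in Q the position of each new cell.

After inserting 4: P = [[4]].
After inserting 1: P = [[1], [4]].
After inserting 3: P = [[1, 3], [4]].
After inserting 2: P = [[1, 2], [3], [4]].

So P = [[1, 2], [3], [4]], Q = [[1, 3], [2], [4]].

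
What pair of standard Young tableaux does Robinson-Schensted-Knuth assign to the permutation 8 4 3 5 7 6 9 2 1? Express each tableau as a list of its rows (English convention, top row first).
P = [[1, 5, 6, 9], [2, 7], [3], [4], [8]], Q = [[1, 4, 5, 7], [2, 6], [3], [8], [9]]

Insert each entry of the permutation into P by Schensted row insertion, recording in Q the position of each new cell.

Insert 8: appended to row 1. P = [[8]].
Insert 4: 4 bumps 8 from row 1; 8 starts row 2. P = [[4], [8]].
Insert 3: 3 bumps 4 from row 1; 4 bumps 8 from row 2; 8 starts row 3. P = [[3], [4], [8]].
Insert 5: appended to row 1. P = [[3, 5], [4], [8]].
Insert 7: appended to row 1. P = [[3, 5, 7], [4], [8]].
Insert 6: 6 bumps 7 from row 1; 7 appends to row 2. P = [[3, 5, 6], [4, 7], [8]].
Insert 9: appended to row 1. P = [[3, 5, 6, 9], [4, 7], [8]].
Insert 2: 2 bumps 3 from row 1; 3 bumps 4 from row 2; 4 bumps 8 from row 3; 8 starts row 4. P = [[2, 5, 6, 9], [3, 7], [4], [8]].
Insert 1: 1 bumps 2 from row 1; 2 bumps 3 from row 2; 3 bumps 4 from row 3; 4 bumps 8 from row 4; 8 starts row 5. P = [[1, 5, 6, 9], [2, 7], [3], [4], [8]].

So P = [[1, 5, 6, 9], [2, 7], [3], [4], [8]], Q = [[1, 4, 5, 7], [2, 6], [3], [8], [9]].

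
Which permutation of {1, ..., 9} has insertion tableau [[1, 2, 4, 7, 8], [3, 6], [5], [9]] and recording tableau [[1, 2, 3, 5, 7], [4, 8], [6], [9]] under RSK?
1 5 9 6 7 3 8 4 2

Reverse RSK: for i = n, n-1, ..., 1, locate i in Q, remove the corresponding corner cell from P, and reverse-bump its entry up through P; the value ejected from row 1 is w(i).

So w = 1 5 9 6 7 3 8 4 2.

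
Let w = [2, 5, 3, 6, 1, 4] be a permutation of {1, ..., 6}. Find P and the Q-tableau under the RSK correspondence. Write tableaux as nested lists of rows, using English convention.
P = [[1, 3, 4], [2, 6], [5]], Q = [[1, 2, 4], [3, 6], [5]]

Insert each entry of the permutation into P by Schensted row insertion, recording in Q the position of each new cell.

Insert 2: appended to row 1. P = [[2]].
Insert 5: appended to row 1. P = [[2, 5]].
Insert 3: 3 bumps 5 from row 1; 5 starts row 2. P = [[2, 3], [5]].
Insert 6: appended to row 1. P = [[2, 3, 6], [5]].
Insert 1: 1 bumps 2 from row 1; 2 bumps 5 from row 2; 5 starts row 3. P = [[1, 3, 6], [2], [5]].
Insert 4: 4 bumps 6 from row 1; 6 appends to row 2. P = [[1, 3, 4], [2, 6], [5]].

So P = [[1, 3, 4], [2, 6], [5]], Q = [[1, 2, 4], [3, 6], [5]].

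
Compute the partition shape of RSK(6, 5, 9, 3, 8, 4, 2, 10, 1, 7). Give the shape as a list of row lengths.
Row-insert each entry into an empty tableau.

After inserting 6: P = [[6]].
After inserting 5: P = [[5], [6]].
After inserting 9: P = [[5, 9], [6]].
After inserting 3: P = [[3, 9], [5], [6]].
After inserting 8: P = [[3, 8], [5, 9], [6]].
After inserting 4: P = [[3, 4], [5, 8], [6, 9]].
After inserting 2: P = [[2, 4], [3, 8], [5, 9], [6]].
After inserting 10: P = [[2, 4, 10], [3, 8], [5, 9], [6]].
After inserting 1: P = [[1, 4, 10], [2, 8], [3, 9], [5], [6]].
After inserting 7: P = [[1, 4, 7], [2, 8, 10], [3, 9], [5], [6]].

The final insertion tableau P = [[1, 4, 7], [2, 8, 10], [3, 9], [5], [6]] has shape [3, 3, 2, 1, 1].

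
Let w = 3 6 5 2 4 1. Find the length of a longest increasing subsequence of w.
2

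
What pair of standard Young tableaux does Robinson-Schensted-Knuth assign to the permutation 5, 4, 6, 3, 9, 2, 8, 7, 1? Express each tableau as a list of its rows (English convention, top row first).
P = [[1, 6, 7], [2, 8], [3, 9], [4], [5]], Q = [[1, 3, 5], [2, 7], [4, 8], [6], [9]]

Insert each entry of the permutation into P by Schensted row insertion, recording in Q the position of each new cell.

Insert 5: appended to row 1. P = [[5]].
Insert 4: 4 bumps 5 from row 1; 5 starts row 2. P = [[4], [5]].
Insert 6: appended to row 1. P = [[4, 6], [5]].
Insert 3: 3 bumps 4 from row 1; 4 bumps 5 from row 2; 5 starts row 3. P = [[3, 6], [4], [5]].
Insert 9: appended to row 1. P = [[3, 6, 9], [4], [5]].
Insert 2: 2 bumps 3 from row 1; 3 bumps 4 from row 2; 4 bumps 5 from row 3; 5 starts row 4. P = [[2, 6, 9], [3], [4], [5]].
Insert 8: 8 bumps 9 from row 1; 9 appends to row 2. P = [[2, 6, 8], [3, 9], [4], [5]].
Insert 7: 7 bumps 8 from row 1; 8 bumps 9 from row 2; 9 appends to row 3. P = [[2, 6, 7], [3, 8], [4, 9], [5]].
Insert 1: 1 bumps 2 from row 1; 2 bumps 3 from row 2; 3 bumps 4 from row 3; 4 bumps 5 from row 4; 5 starts row 5. P = [[1, 6, 7], [2, 8], [3, 9], [4], [5]].

So P = [[1, 6, 7], [2, 8], [3, 9], [4], [5]], Q = [[1, 3, 5], [2, 7], [4, 8], [6], [9]].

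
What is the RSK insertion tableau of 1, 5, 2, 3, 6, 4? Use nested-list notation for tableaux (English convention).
P = [[1, 2, 3, 4], [5, 6]]

Insert 1: appended to row 1. P = [[1]].
Insert 5: appended to row 1. P = [[1, 5]].
Insert 2: 2 bumps 5 from row 1; 5 starts row 2. P = [[1, 2], [5]].
Insert 3: appended to row 1. P = [[1, 2, 3], [5]].
Insert 6: appended to row 1. P = [[1, 2, 3, 6], [5]].
Insert 4: 4 bumps 6 from row 1; 6 appends to row 2. P = [[1, 2, 3, 4], [5, 6]].

So P = [[1, 2, 3, 4], [5, 6]].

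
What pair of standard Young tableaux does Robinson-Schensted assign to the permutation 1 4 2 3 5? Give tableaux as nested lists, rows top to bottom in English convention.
Insert each entry of the permutation into P by Schensted row insertion, recording in Q the position of each new cell.

Insert 1: appended to row 1. P = [[1]], Q = [[1]].
Insert 4: appended to row 1. P = [[1, 4]], Q = [[1, 2]].
Insert 2: 2 bumps 4 from row 1; 4 starts row 2. P = [[1, 2], [4]], Q = [[1, 2], [3]].
Insert 3: appended to row 1. P = [[1, 2, 3], [4]], Q = [[1, 2, 4], [3]].
Insert 5: appended to row 1. P = [[1, 2, 3, 5], [4]], Q = [[1, 2, 4, 5], [3]].

So P = [[1, 2, 3, 5], [4]], Q = [[1, 2, 4, 5], [3]].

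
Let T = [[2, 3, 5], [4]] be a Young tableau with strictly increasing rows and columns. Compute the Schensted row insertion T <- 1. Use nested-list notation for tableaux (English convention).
In row 1, 1 replaces 2 (the leftmost entry greater than 1); 2 is bumped to row 2. In row 2, 2 replaces 4 (the leftmost entry greater than 2); 4 is bumped to row 3. 4 starts a new row 3. The new tableau is [[1, 3, 5], [2], [4]].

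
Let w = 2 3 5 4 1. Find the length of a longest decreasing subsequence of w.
3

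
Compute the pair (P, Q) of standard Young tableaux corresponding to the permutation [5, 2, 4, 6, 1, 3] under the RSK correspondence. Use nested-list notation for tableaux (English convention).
Insert each entry of the permutation into P by Schensted row insertion, recording in Q the position of each new cell.

After inserting 5: P = [[5]].
After inserting 2: P = [[2], [5]].
After inserting 4: P = [[2, 4], [5]].
After inserting 6: P = [[2, 4, 6], [5]].
After inserting 1: P = [[1, 4, 6], [2], [5]].
After inserting 3: P = [[1, 3, 6], [2, 4], [5]].

So P = [[1, 3, 6], [2, 4], [5]], Q = [[1, 3, 4], [2, 6], [5]].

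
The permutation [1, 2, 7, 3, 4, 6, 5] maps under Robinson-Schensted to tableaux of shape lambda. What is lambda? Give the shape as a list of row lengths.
RSK row insertion gives P = [[1, 2, 3, 4, 5], [6], [7]], which has shape [5, 1, 1].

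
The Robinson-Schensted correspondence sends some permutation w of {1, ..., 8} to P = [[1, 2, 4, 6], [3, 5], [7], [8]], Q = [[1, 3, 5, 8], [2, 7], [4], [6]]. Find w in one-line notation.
8 1 7 3 5 2 4 6

Reverse the RSK construction: for i from n down to 1, find the cell of Q containing i, remove the entry at that cell from P, and reverse-bump it up through P; the value ejected from row 1 is w(i).

Step i=8: Q has 8 at row 1, column 4; remove that cell from P, ejecting 6. So w(8) = 6. P is now [[1, 2, 4], [3, 5], [7], [8]].
Step i=7: Q has 7 at row 2, column 2; remove 5 from row 2 of P and reverse-bump: 5 enters row 1 and ejects 4. So w(7) = 4. P is now [[1, 2, 5], [3], [7], [8]].
Step i=6: Q has 6 at row 4, column 1; remove 8 from row 4 of P and reverse-bump: 8 enters row 3 and ejects 7; 7 enters row 2 and ejects 3; 3 enters row 1 and ejects 2. So w(6) = 2. P is now [[1, 3, 5], [7], [8]].
Step i=5: Q has 5 at row 1, column 3; remove that cell from P, ejecting 5. So w(5) = 5. P is now [[1, 3], [7], [8]].
Step i=4: Q has 4 at row 3, column 1; remove 8 from row 3 of P and reverse-bump: 8 enters row 2 and ejects 7; 7 enters row 1 and ejects 3. So w(4) = 3. P is now [[1, 7], [8]].
Step i=3: Q has 3 at row 1, column 2; remove that cell from P, ejecting 7. So w(3) = 7. P is now [[1], [8]].
Step i=2: Q has 2 at row 2, column 1; remove 8 from row 2 of P and reverse-bump: 8 enters row 1 and ejects 1. So w(2) = 1. P is now [[8]].
Step i=1: Q has 1 at row 1, column 1; remove that cell from P, ejecting 8. So w(1) = 8. P is now [].

So w = 8 1 7 3 5 2 4 6.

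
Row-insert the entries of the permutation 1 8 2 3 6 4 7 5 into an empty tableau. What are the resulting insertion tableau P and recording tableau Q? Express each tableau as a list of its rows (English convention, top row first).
P = [[1, 2, 3, 4, 5], [6, 7], [8]], Q = [[1, 2, 4, 5, 7], [3, 8], [6]]

Insert each entry of the permutation into P by Schensted row insertion, recording in Q the position of each new cell.

Insert 1: appended to row 1. P = [[1]].
Insert 8: appended to row 1. P = [[1, 8]].
Insert 2: 2 bumps 8 from row 1; 8 starts row 2. P = [[1, 2], [8]].
Insert 3: appended to row 1. P = [[1, 2, 3], [8]].
Insert 6: appended to row 1. P = [[1, 2, 3, 6], [8]].
Insert 4: 4 bumps 6 from row 1; 6 bumps 8 from row 2; 8 starts row 3. P = [[1, 2, 3, 4], [6], [8]].
Insert 7: appended to row 1. P = [[1, 2, 3, 4, 7], [6], [8]].
Insert 5: 5 bumps 7 from row 1; 7 appends to row 2. P = [[1, 2, 3, 4, 5], [6, 7], [8]].

So P = [[1, 2, 3, 4, 5], [6, 7], [8]], Q = [[1, 2, 4, 5, 7], [3, 8], [6]].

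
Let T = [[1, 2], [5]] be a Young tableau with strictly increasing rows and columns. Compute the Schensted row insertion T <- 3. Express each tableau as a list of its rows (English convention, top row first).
[[1, 2, 3], [5]]

3 is larger than every entry of row 1, so it is appended to row 1. The new tableau is [[1, 2, 3], [5]].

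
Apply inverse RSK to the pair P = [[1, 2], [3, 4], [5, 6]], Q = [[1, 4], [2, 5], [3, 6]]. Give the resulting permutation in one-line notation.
5 3 1 6 4 2

Reverse the RSK construction: for i from n down to 1, find the cell of Q containing i, remove the entry at that cell from P, and reverse-bump it up through P; the value ejected from row 1 is w(i).

Step i=6: Q has 6 at row 3, column 2; remove 6 from row 3 of P and reverse-bump: 6 enters row 2 and ejects 4; 4 enters row 1 and ejects 2. So w(6) = 2. P is now [[1, 4], [3, 6], [5]].
Step i=5: Q has 5 at row 2, column 2; remove 6 from row 2 of P and reverse-bump: 6 enters row 1 and ejects 4. So w(5) = 4. P is now [[1, 6], [3], [5]].
Step i=4: Q has 4 at row 1, column 2; remove that cell from P, ejecting 6. So w(4) = 6. P is now [[1], [3], [5]].
Step i=3: Q has 3 at row 3, column 1; remove 5 from row 3 of P and reverse-bump: 5 enters row 2 and ejects 3; 3 enters row 1 and ejects 1. So w(3) = 1. P is now [[3], [5]].
Step i=2: Q has 2 at row 2, column 1; remove 5 from row 2 of P and reverse-bump: 5 enters row 1 and ejects 3. So w(2) = 3. P is now [[5]].
Step i=1: Q has 1 at row 1, column 1; remove that cell from P, ejecting 5. So w(1) = 5. P is now [].

So w = 5 3 1 6 4 2.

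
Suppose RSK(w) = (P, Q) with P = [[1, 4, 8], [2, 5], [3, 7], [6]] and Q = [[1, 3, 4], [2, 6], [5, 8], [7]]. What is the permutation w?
6 3 7 8 2 5 1 4

Reverse RSK: for i = n, n-1, ..., 1, locate i in Q, remove the corresponding corner cell from P, and reverse-bump its entry up through P; the value ejected from row 1 is w(i).

So w = 6 3 7 8 2 5 1 4.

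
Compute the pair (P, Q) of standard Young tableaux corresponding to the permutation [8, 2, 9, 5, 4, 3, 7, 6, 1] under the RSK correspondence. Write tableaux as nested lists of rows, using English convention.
Insert each entry of the permutation into P by Schensted row insertion, recording in Q the position of each new cell.

Insert 8: appended to row 1. P = [[8]].
Insert 2: 2 bumps 8 from row 1; 8 starts row 2. P = [[2], [8]].
Insert 9: appended to row 1. P = [[2, 9], [8]].
Insert 5: 5 bumps 9 from row 1; 9 appends to row 2. P = [[2, 5], [8, 9]].
Insert 4: 4 bumps 5 from row 1; 5 bumps 8 from row 2; 8 starts row 3. P = [[2, 4], [5, 9], [8]].
Insert 3: 3 bumps 4 from row 1; 4 bumps 5 from row 2; 5 bumps 8 from row 3; 8 starts row 4. P = [[2, 3], [4, 9], [5], [8]].
Insert 7: appended to row 1. P = [[2, 3, 7], [4, 9], [5], [8]].
Insert 6: 6 bumps 7 from row 1; 7 bumps 9 from row 2; 9 appends to row 3. P = [[2, 3, 6], [4, 7], [5, 9], [8]].
Insert 1: 1 bumps 2 from row 1; 2 bumps 4 from row 2; 4 bumps 5 from row 3; 5 bumps 8 from row 4; 8 starts row 5. P = [[1, 3, 6], [2, 7], [4, 9], [5], [8]].

So P = [[1, 3, 6], [2, 7], [4, 9], [5], [8]], Q = [[1, 3, 7], [2, 4], [5, 8], [6], [9]].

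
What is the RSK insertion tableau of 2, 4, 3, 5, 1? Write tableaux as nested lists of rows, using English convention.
After inserting 2: P = [[2]].
After inserting 4: P = [[2, 4]].
After inserting 3: P = [[2, 3], [4]].
After inserting 5: P = [[2, 3, 5], [4]].
After inserting 1: P = [[1, 3, 5], [2], [4]].

So P = [[1, 3, 5], [2], [4]].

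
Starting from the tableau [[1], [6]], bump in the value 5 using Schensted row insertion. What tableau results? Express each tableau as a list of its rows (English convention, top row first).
[[1, 5], [6]]

5 is larger than every entry of row 1, so it is appended to row 1. The new tableau is [[1, 5], [6]].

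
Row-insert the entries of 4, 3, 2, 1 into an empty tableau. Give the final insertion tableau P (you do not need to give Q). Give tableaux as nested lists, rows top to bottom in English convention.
Insert 4: appended to row 1. P = [[4]].
Insert 3: 3 bumps 4 from row 1; 4 starts row 2. P = [[3], [4]].
Insert 2: 2 bumps 3 from row 1; 3 bumps 4 from row 2; 4 starts row 3. P = [[2], [3], [4]].
Insert 1: 1 bumps 2 from row 1; 2 bumps 3 from row 2; 3 bumps 4 from row 3; 4 starts row 4. P = [[1], [2], [3], [4]].

So P = [[1], [2], [3], [4]].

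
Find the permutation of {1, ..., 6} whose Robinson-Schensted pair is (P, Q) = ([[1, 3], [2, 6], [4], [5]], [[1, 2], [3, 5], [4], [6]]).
Reverse the RSK construction: for i from n down to 1, find the cell of Q containing i, remove the entry at that cell from P, and reverse-bump it up through P; the value ejected from row 1 is w(i).

Step i=6: Q has 6 at row 4, column 1; remove 5 from row 4 of P and reverse-bump: 5 enters row 3 and ejects 4; 4 enters row 2 and ejects 2; 2 enters row 1 and ejects 1. So w(6) = 1. P is now [[2, 3], [4, 6], [5]].
Step i=5: Q has 5 at row 2, column 2; remove 6 from row 2 of P and reverse-bump: 6 enters row 1 and ejects 3. So w(5) = 3. P is now [[2, 6], [4], [5]].
Step i=4: Q has 4 at row 3, column 1; remove 5 from row 3 of P and reverse-bump: 5 enters row 2 and ejects 4; 4 enters row 1 and ejects 2. So w(4) = 2. P is now [[4, 6], [5]].
Step i=3: Q has 3 at row 2, column 1; remove 5 from row 2 of P and reverse-bump: 5 enters row 1 and ejects 4. So w(3) = 4. P is now [[5, 6]].
Step i=2: Q has 2 at row 1, column 2; remove that cell from P, ejecting 6. So w(2) = 6. P is now [[5]].
Step i=1: Q has 1 at row 1, column 1; remove that cell from P, ejecting 5. So w(1) = 5. P is now [].

So w = 5 6 4 2 3 1.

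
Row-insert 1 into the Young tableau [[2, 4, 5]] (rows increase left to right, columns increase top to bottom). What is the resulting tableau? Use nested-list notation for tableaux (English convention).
[[1, 4, 5], [2]]

In row 1, 1 replaces 2 (the leftmost entry greater than 1); 2 is bumped to row 2. 2 starts a new row 2. The new tableau is [[1, 4, 5], [2]].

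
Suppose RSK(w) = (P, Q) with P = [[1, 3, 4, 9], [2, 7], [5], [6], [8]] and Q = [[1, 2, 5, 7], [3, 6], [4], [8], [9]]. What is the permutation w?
2 8 6 3 7 5 9 4 1

Reverse RSK: for i = n, n-1, ..., 1, locate i in Q, remove the corresponding corner cell from P, and reverse-bump its entry up through P; the value ejected from row 1 is w(i).

So w = 2 8 6 3 7 5 9 4 1.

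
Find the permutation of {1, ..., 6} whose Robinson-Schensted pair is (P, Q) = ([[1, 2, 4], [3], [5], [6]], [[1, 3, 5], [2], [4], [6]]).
Reverse the RSK construction: for i from n down to 1, find the cell of Q containing i, remove the entry at that cell from P, and reverse-bump it up through P; the value ejected from row 1 is w(i).

Step i=6: Q has 6 at row 4, column 1; remove 6 from row 4 of P and reverse-bump: 6 enters row 3 and ejects 5; 5 enters row 2 and ejects 3; 3 enters row 1 and ejects 2. So w(6) = 2. P is now [[1, 3, 4], [5], [6]].
Step i=5: Q has 5 at row 1, column 3; remove that cell from P, ejecting 4. So w(5) = 4. P is now [[1, 3], [5], [6]].
Step i=4: Q has 4 at row 3, column 1; remove 6 from row 3 of P and reverse-bump: 6 enters row 2 and ejects 5; 5 enters row 1 and ejects 3. So w(4) = 3. P is now [[1, 5], [6]].
Step i=3: Q has 3 at row 1, column 2; remove that cell from P, ejecting 5. So w(3) = 5. P is now [[1], [6]].
Step i=2: Q has 2 at row 2, column 1; remove 6 from row 2 of P and reverse-bump: 6 enters row 1 and ejects 1. So w(2) = 1. P is now [[6]].
Step i=1: Q has 1 at row 1, column 1; remove that cell from P, ejecting 6. So w(1) = 6. P is now [].

So w = 6 1 5 3 4 2.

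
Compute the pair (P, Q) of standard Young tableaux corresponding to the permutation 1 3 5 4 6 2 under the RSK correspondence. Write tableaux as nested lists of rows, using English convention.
Insert each entry of the permutation into P by Schensted row insertion, recording in Q the position of each new cell.

Insert 1: appended to row 1. P = [[1]].
Insert 3: appended to row 1. P = [[1, 3]].
Insert 5: appended to row 1. P = [[1, 3, 5]].
Insert 4: 4 bumps 5 from row 1; 5 starts row 2. P = [[1, 3, 4], [5]].
Insert 6: appended to row 1. P = [[1, 3, 4, 6], [5]].
Insert 2: 2 bumps 3 from row 1; 3 bumps 5 from row 2; 5 starts row 3. P = [[1, 2, 4, 6], [3], [5]].

So P = [[1, 2, 4, 6], [3], [5]], Q = [[1, 2, 3, 5], [4], [6]].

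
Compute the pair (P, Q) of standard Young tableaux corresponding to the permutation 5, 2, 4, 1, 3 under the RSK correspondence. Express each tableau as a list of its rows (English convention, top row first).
Insert each entry of the permutation into P by Schensted row insertion, recording in Q the position of each new cell.

Insert 5: appended to row 1. P = [[5]].
Insert 2: 2 bumps 5 from row 1; 5 starts row 2. P = [[2], [5]].
Insert 4: appended to row 1. P = [[2, 4], [5]].
Insert 1: 1 bumps 2 from row 1; 2 bumps 5 from row 2; 5 starts row 3. P = [[1, 4], [2], [5]].
Insert 3: 3 bumps 4 from row 1; 4 appends to row 2. P = [[1, 3], [2, 4], [5]].

So P = [[1, 3], [2, 4], [5]], Q = [[1, 3], [2, 5], [4]].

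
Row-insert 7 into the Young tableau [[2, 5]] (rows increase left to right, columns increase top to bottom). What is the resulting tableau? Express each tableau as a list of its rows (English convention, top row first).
7 is larger than every entry of row 1, so it is appended to row 1. The new tableau is [[2, 5, 7]].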